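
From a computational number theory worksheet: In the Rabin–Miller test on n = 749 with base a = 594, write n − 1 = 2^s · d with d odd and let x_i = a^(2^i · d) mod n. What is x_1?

n − 1 = 748 = 2^2 · 187, so s = 2 and d = 187.
x_0 = 594^187 mod 749 = 139.
x_1 = 139^2 mod 749 = 596.

596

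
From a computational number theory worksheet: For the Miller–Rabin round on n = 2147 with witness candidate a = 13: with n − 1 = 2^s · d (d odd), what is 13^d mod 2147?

135

n − 1 = 2146 = 2^1 · 1073, so s = 1 and d = 1073.
By repeated squaring, 13^1073 ≡ 135 (mod 2147).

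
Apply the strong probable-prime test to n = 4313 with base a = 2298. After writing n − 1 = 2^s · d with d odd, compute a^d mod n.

2507

n − 1 = 4312 = 2^3 · 539, so s = 3 and d = 539.
2298^539 mod 4313 = 2507.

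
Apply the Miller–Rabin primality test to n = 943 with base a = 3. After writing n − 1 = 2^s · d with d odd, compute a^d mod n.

n − 1 = 942 = 2^1 · 471, so s = 1 and d = 471.
3^471 mod 943 = 547.

547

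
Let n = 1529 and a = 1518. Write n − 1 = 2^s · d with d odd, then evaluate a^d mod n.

1309

n − 1 = 1528 = 2^3 · 191, so s = 3 and d = 191.
Repeated squaring mod 1529: 1518^1 ≡ 1518, 1518^2 ≡ 121, 1518^4 ≡ 880, 1518^8 ≡ 726, 1518^16 ≡ 1100, 1518^32 ≡ 561, 1518^64 ≡ 1276, 1518^128 ≡ 1320.
191 = 128 + 32 + 16 + 8 + 4 + 2 + 1, so 1518^191 ≡ 1320·561·1100·726·880·121·1518 ≡ 1309 (mod 1529).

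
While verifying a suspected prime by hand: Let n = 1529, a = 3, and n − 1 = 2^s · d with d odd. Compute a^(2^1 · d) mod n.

625

n − 1 = 1528 = 2^3 · 191, so s = 3 and d = 191.
x_0 = 3^191 mod 1529 = 531.
x_1 = 531^2 mod 1529 = 625.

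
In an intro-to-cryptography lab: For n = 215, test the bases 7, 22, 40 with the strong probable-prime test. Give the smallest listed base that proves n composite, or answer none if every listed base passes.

7

n − 1 = 214 = 2^1 · 107, so s = 1 and d = 107.
Base 7: x_0 = 7^107 mod 215 = 123. x_0 ∉ {1, 214} and s = 1, so 7 is a Miller–Rabin witness and 215 is composite.
Base 22: x_0 = 22^107 mod 215 = 118. x_0 ∉ {1, 214} and s = 1, so 22 is a Miller–Rabin witness and 215 is composite.
Base 40: x_0 = 40^107 mod 215 = 95. x_0 ∉ {1, 214} and s = 1, so 40 is a Miller–Rabin witness and 215 is composite.
The smallest witness among the given bases is 7.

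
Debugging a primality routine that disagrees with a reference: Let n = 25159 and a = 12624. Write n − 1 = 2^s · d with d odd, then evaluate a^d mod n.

n − 1 = 25158 = 2^1 · 12579, so s = 1 and d = 12579.
12624^12579 mod 25159 = 6756.

6756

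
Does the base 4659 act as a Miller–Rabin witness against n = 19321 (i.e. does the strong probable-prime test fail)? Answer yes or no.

no

n − 1 = 19320 = 2^3 · 2415, so s = 3 and d = 2415.
Repeated squaring mod 19321: 4659^1 ≡ 4659, 4659^2 ≡ 8798, 4659^4 ≡ 4878, 4659^8 ≡ 10733, 4659^16 ≡ 5487, 4659^32 ≡ 5051, 4659^64 ≡ 8881, 4659^128 ≡ 3839, 4659^256 ≡ 15319, 4659^512 ≡ 18216, 4659^1024 ≡ 3802, 4659^2048 ≡ 3096.
2415 = 2048 + 256 + 64 + 32 + 8 + 4 + 2 + 1, so 4659^2415 ≡ 3096·15319·8881·5051·10733·4878·8798·4659 ≡ 19320 (mod 19321).
x_0 = 4659^2415 mod 19321 = 19320.
x_0 = 19320 ≡ −1, so 4659 is not a witness.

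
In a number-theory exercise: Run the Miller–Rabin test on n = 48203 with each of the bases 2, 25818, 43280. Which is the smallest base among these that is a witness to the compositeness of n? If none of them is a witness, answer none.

2

n − 1 = 48202 = 2^1 · 24101, so s = 1 and d = 24101.
Base 2: x_0 = 2^24101 mod 48203 = 23950. x_0 ∉ {1, 48202} and s = 1, so 2 is a Miller–Rabin witness and 48203 is composite.
Base 25818: x_0 = 25818^24101 mod 48203 = 24117. x_0 ∉ {1, 48202} and s = 1, so 25818 is a Miller–Rabin witness and 48203 is composite.
Base 43280: x_0 = 43280^24101 mod 48203 = 15608. x_0 ∉ {1, 48202} and s = 1, so 43280 is a Miller–Rabin witness and 48203 is composite.
The smallest witness among the given bases is 2.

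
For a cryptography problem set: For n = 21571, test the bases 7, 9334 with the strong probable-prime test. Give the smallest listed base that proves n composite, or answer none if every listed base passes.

n − 1 = 21570 = 2^1 · 10785, so s = 1 and d = 10785.
Base 7: x_0 = 7^10785 mod 21571 = 10185. x_0 ∉ {1, 21570} and s = 1, so 7 is a Miller–Rabin witness and 21571 is composite.
Base 9334: x_0 = 9334^10785 mod 21571 = 9547. x_0 ∉ {1, 21570} and s = 1, so 9334 is a Miller–Rabin witness and 21571 is composite.
The smallest witness among the given bases is 7.

7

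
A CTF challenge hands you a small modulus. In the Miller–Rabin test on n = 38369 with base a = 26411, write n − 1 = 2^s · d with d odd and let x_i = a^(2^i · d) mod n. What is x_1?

n − 1 = 38368 = 2^5 · 1199, so s = 5 and d = 1199.
x_0 = 26411^1199 mod 38369 = 24186.
x_1 = 24186^2 mod 38369 = 27191.

27191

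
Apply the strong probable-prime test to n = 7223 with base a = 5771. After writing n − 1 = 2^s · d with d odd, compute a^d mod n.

6535

n − 1 = 7222 = 2^1 · 3611, so s = 1 and d = 3611.
5771^3611 mod 7223 = 6535.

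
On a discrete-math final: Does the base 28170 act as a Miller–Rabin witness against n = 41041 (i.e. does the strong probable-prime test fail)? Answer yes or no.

yes

n − 1 = 41040 = 2^4 · 2565, so s = 4 and d = 2565.
x_0 = 28170^2565 mod 41041 = 6434.
x_0 is neither 1 nor 41040, so continue squaring.
x_1 = 6434^2 mod 41041 = 27028.
x_2 = 27028^2 mod 41041 = 24025.
x_3 = 24025^2 mod 41041 = 1.
x_3 = 1 but x_2 ≠ ±1, a nontrivial square root of 1 — 28170 is a witness and 41041 is composite.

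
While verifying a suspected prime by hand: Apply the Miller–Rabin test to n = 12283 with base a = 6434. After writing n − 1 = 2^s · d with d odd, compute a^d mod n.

n − 1 = 12282 = 2^1 · 6141, so s = 1 and d = 6141.
6434^6141 mod 12283 = 5733.

5733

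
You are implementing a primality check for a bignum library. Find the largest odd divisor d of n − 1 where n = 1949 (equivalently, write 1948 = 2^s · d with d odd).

Halving: 1948 → 974 → 487; 487 is odd.
So 1948 = 2^2 · 487.

487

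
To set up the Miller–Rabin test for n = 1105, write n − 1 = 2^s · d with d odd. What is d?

69

Halving: 1104 → 552 → 276 → 138 → 69; 69 is odd.
So 1104 = 2^4 · 69.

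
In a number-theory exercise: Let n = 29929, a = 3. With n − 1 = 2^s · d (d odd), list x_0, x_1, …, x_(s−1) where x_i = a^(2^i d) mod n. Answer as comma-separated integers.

n − 1 = 29928 = 2^3 · 3741, so s = 3 and d = 3741.
x_0 = 3^3741 mod 29929 = 945.
x_1 = 945^2 mod 29929 = 25084.
x_2 = 25084^2 mod 29929 = 9689.

945, 25084, 9689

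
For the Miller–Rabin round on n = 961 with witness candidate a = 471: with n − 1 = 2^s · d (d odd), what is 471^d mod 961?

n − 1 = 960 = 2^6 · 15, so s = 6 and d = 15.
471^15 mod 961 = 402.

402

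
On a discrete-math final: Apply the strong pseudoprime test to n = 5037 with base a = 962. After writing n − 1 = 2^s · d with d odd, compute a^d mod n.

977

n − 1 = 5036 = 2^2 · 1259, so s = 2 and d = 1259.
962^1259 mod 5037 = 977.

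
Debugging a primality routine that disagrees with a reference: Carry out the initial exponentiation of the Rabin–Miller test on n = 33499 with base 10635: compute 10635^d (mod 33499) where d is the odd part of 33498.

1007

n − 1 = 33498 = 2^1 · 16749, so s = 1 and d = 16749.
10635^16749 mod 33499 = 1007.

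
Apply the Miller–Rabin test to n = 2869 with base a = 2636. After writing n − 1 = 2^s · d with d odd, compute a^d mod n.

2539

n − 1 = 2868 = 2^2 · 717, so s = 2 and d = 717.
2636^717 mod 2869 = 2539.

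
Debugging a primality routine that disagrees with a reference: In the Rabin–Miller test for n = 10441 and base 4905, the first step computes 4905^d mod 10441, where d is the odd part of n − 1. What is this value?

8788

n − 1 = 10440 = 2^3 · 1305, so s = 3 and d = 1305.
By repeated squaring, 4905^1305 ≡ 8788 (mod 10441).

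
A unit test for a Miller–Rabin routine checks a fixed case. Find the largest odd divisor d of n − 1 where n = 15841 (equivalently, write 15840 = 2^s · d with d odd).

Halving: 15840 → 7920 → 3960 → 1980 → 990 → 495; 495 is odd.
So 15840 = 2^5 · 495.

495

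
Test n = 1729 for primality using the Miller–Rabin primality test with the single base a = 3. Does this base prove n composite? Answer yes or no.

yes

n − 1 = 1728 = 2^6 · 27, so s = 6 and d = 27.
Repeated squaring mod 1729: 3^1 ≡ 3, 3^2 ≡ 9, 3^4 ≡ 81, 3^8 ≡ 1374, 3^16 ≡ 1537.
27 = 16 + 8 + 2 + 1, so 3^27 ≡ 1537·1374·9·3 ≡ 664 (mod 1729).
x_0 = 3^27 mod 1729 = 664.
x_0 is neither 1 nor 1728, so continue squaring.
x_1 = 664^2 mod 1729 = 1.
x_1 = 1 but x_0 ≠ ±1, a nontrivial square root of 1 — 3 is a witness and 1729 is composite.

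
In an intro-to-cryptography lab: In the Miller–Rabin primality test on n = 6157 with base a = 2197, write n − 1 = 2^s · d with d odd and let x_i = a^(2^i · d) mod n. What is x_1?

n − 1 = 6156 = 2^2 · 1539, so s = 2 and d = 1539.
Repeated squaring mod 6157: 2197^1 ≡ 2197, 2197^2 ≡ 5878, 2197^4 ≡ 3957, 2197^8 ≡ 598, 2197^16 ≡ 498, 2197^32 ≡ 1724, 2197^64 ≡ 4502, 2197^128 ≡ 5317, 2197^256 ≡ 3702, 2197^512 ≡ 5479, 2197^1024 ≡ 4066.
1539 = 1024 + 512 + 2 + 1, so 2197^1539 ≡ 4066·5479·5878·2197 ≡ 5671 (mod 6157).
x_0 = 5671.
x_1 = 5671^2 mod 6157 = 2230.

2230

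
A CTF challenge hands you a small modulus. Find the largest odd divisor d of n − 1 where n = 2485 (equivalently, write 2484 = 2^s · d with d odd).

621

Halving: 2484 → 1242 → 621; 621 is odd.
So 2484 = 2^2 · 621.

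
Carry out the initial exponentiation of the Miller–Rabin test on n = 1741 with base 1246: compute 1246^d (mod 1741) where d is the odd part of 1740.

n − 1 = 1740 = 2^2 · 435, so s = 2 and d = 435.
1246^435 mod 1741 = 1740.

1740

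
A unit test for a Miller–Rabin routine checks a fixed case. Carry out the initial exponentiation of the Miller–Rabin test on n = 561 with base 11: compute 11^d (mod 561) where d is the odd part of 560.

n − 1 = 560 = 2^4 · 35, so s = 4 and d = 35.
11^35 mod 561 = 209.

209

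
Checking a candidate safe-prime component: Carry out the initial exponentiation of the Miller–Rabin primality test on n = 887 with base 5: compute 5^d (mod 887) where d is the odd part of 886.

886

n − 1 = 886 = 2^1 · 443, so s = 1 and d = 443.
5^443 mod 887 = 886.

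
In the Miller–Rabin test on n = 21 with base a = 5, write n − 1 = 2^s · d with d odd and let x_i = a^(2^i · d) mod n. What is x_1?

16

n − 1 = 20 = 2^2 · 5, so s = 2 and d = 5.
x_0 = 5^5 mod 21 = 17.
x_1 = 17^2 mod 21 = 16.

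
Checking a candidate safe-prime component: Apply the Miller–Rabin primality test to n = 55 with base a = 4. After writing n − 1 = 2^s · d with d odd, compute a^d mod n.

n − 1 = 54 = 2^1 · 27, so s = 1 and d = 27.
4^27 mod 55 = 49.

49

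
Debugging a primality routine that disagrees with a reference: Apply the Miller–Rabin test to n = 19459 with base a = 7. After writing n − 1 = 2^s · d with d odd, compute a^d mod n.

n − 1 = 19458 = 2^1 · 9729, so s = 1 and d = 9729.
Repeated squaring mod 19459: 7^1 ≡ 7, 7^2 ≡ 49, 7^4 ≡ 2401, 7^8 ≡ 4937, 7^16 ≡ 11301, 7^32 ≡ 3184, 7^64 ≡ 19176, 7^128 ≡ 2253, 7^256 ≡ 16669, 7^512 ≡ 500, 7^1024 ≡ 16492, 7^2048 ≡ 7621, 7^4096 ≡ 13985, 7^8192 ≡ 17275.
9729 = 8192 + 1024 + 512 + 1, so 7^9729 ≡ 17275·16492·500·7 ≡ 11074 (mod 19459).

11074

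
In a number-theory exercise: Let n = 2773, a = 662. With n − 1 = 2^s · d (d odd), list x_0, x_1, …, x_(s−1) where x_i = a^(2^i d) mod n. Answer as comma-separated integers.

628, 618

n − 1 = 2772 = 2^2 · 693, so s = 2 and d = 693.
x_0 = 662^693 mod 2773 = 628.
x_1 = 628^2 mod 2773 = 618.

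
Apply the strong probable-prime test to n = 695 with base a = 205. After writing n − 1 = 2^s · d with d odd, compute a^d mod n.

n − 1 = 694 = 2^1 · 347, so s = 1 and d = 347.
205^347 mod 695 = 325.

325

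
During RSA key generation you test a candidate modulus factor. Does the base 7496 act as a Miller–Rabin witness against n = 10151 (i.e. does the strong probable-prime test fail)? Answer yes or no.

n − 1 = 10150 = 2^1 · 5075, so s = 1 and d = 5075.
Repeated squaring mod 10151: 7496^1 ≡ 7496, 7496^2 ≡ 4231, 7496^4 ≡ 5148, 7496^8 ≡ 7794, 7496^16 ≡ 2852, 7496^32 ≡ 2953, 7496^64 ≡ 500, 7496^128 ≡ 6376, 7496^256 ≡ 8772, 7496^512 ≡ 3404, 7496^1024 ≡ 4925, 7496^2048 ≡ 4886, 7496^4096 ≡ 7995.
5075 = 4096 + 512 + 256 + 128 + 64 + 16 + 2 + 1, so 7496^5075 ≡ 7995·3404·8772·6376·500·2852·4231·7496 ≡ 1 (mod 10151).
x_0 = 7496^5075 mod 10151 = 1.
x_0 = 1, so 7496 is not a witness.

no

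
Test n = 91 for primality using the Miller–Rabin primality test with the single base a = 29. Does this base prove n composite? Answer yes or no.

no

n − 1 = 90 = 2^1 · 45, so s = 1 and d = 45.
x_0 = 29^45 mod 91 = 1.
x_0 = 1, so 29 is not a witness.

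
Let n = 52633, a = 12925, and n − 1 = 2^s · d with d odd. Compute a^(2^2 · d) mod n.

n − 1 = 52632 = 2^3 · 6579, so s = 3 and d = 6579.
Repeated squaring mod 52633: 12925^1 ≡ 12925, 12925^2 ≡ 51116, 12925^4 ≡ 38070, 12925^8 ≡ 22612, 12925^16 ≡ 25582, 12925^32 ≡ 2, 12925^64 ≡ 4, 12925^128 ≡ 16, 12925^256 ≡ 256, 12925^512 ≡ 12903, 12925^1024 ≡ 9230, 12925^2048 ≡ 32706, 12925^4096 ≡ 21977.
6579 = 4096 + 2048 + 256 + 128 + 32 + 16 + 2 + 1, so 12925^6579 ≡ 21977·32706·256·16·2·25582·51116·12925 ≡ 37596 (mod 52633).
x_0 = 37596.
x_1 = 37596^2 mod 52633 = 1.
x_2 = 1^2 mod 52633 = 1.

1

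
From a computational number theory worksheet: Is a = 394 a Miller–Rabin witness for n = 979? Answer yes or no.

yes

n − 1 = 978 = 2^1 · 489, so s = 1 and d = 489.
By repeated squaring, 394^489 ≡ 731 (mod 979).
x_0 = 394^489 mod 979 = 731.
x_0 ∉ {1, 978} and s = 1, so 394 is a Miller–Rabin witness and 979 is composite.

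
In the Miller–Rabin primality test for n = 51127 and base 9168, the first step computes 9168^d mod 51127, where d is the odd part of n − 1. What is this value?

45842

n − 1 = 51126 = 2^1 · 25563, so s = 1 and d = 25563.
9168^25563 mod 51127 = 45842.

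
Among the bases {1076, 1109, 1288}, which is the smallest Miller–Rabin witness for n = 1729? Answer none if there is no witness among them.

1109

n − 1 = 1728 = 2^6 · 27, so s = 6 and d = 27.
Base 1076: x_0 = 1076^27 mod 1729 = 1728. x_0 = 1728 ≡ −1, so 1076 is not a witness.
Base 1109: x_0 = 1109^27 mod 1729 = 818. x_0 is neither 1 nor 1728, so continue squaring. x_1 = 818^2 mod 1729 = 1. x_1 = 1 but x_0 ≠ ±1, a nontrivial square root of 1 — 1109 is a witness and 1729 is composite.
Base 1288: x_0 = 1288^27 mod 1729 = 1652. x_0 is neither 1 nor 1728, so continue squaring. x_1 = 1652^2 mod 1729 = 742. x_2 = 742^2 mod 1729 = 742. x_3 = 742^2 mod 1729 = 742. x_4 = 742^2 mod 1729 = 742. x_5 = 742^2 mod 1729 = 742. Reached i = s−1 = 5 without hitting −1: 1288 is a Miller–Rabin witness and 1729 is composite.
The smallest witness among the given bases is 1109.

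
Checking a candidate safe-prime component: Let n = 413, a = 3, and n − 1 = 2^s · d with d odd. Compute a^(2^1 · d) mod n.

n − 1 = 412 = 2^2 · 103, so s = 2 and d = 103.
x_0 = 3^103 mod 413 = 262.
x_1 = 262^2 mod 413 = 86.

86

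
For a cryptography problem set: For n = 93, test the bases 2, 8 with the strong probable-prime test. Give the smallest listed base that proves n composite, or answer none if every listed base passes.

n − 1 = 92 = 2^2 · 23, so s = 2 and d = 23.
Base 2: x_0 = 2^23 mod 93 = 8. x_0 is neither 1 nor 92, so continue squaring. x_1 = 8^2 mod 93 = 64. Reached i = s−1 = 1 without hitting −1: 2 is a Miller–Rabin witness and 93 is composite.
Base 8: x_0 = 8^23 mod 93 = 47. x_0 is neither 1 nor 92, so continue squaring. x_1 = 47^2 mod 93 = 70. Reached i = s−1 = 1 without hitting −1: 8 is a Miller–Rabin witness and 93 is composite.
The smallest witness among the given bases is 2.

2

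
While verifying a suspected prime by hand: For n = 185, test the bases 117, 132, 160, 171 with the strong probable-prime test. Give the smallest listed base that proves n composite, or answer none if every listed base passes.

n − 1 = 184 = 2^3 · 23, so s = 3 and d = 23.
Base 117: x_0 = 117^23 mod 185 = 68. x_0 is neither 1 nor 184, so continue squaring. x_1 = 68^2 mod 185 = 184. x_1 ≡ −1, so 117 is not a witness.
Base 132: x_0 = 132^23 mod 185 = 78. x_0 is neither 1 nor 184, so continue squaring. x_1 = 78^2 mod 185 = 164. x_2 = 164^2 mod 185 = 71. Reached i = s−1 = 2 without hitting −1: 132 is a Miller–Rabin witness and 185 is composite.
Base 160: x_0 = 160^23 mod 185 = 155. x_0 is neither 1 nor 184, so continue squaring. x_1 = 155^2 mod 185 = 160. x_2 = 160^2 mod 185 = 70. Reached i = s−1 = 2 without hitting −1: 160 is a Miller–Rabin witness and 185 is composite.
Base 171: x_0 = 171^23 mod 185 = 66. x_0 is neither 1 nor 184, so continue squaring. x_1 = 66^2 mod 185 = 101. x_2 = 101^2 mod 185 = 26. Reached i = s−1 = 2 without hitting −1: 171 is a Miller–Rabin witness and 185 is composite.
The smallest witness among the given bases is 132.

132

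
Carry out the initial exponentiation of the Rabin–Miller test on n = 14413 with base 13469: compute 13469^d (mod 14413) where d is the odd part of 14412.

8184

n − 1 = 14412 = 2^2 · 3603, so s = 2 and d = 3603.
13469^3603 mod 14413 = 8184.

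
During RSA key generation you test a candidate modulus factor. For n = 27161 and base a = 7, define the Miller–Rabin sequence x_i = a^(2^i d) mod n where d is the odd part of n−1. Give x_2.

n − 1 = 27160 = 2^3 · 3395, so s = 3 and d = 3395.
Repeated squaring mod 27161: 7^1 ≡ 7, 7^2 ≡ 49, 7^4 ≡ 2401, 7^8 ≡ 6669, 7^16 ≡ 13004, 7^32 ≡ 26791, 7^64 ≡ 1095, 7^128 ≡ 3941, 7^256 ≡ 22550, 7^512 ≡ 21419, 7^1024 ≡ 24271, 7^2048 ≡ 13673.
3395 = 2048 + 1024 + 256 + 64 + 2 + 1, so 7^3395 ≡ 13673·24271·22550·1095·49·7 ≡ 25475 (mod 27161).
x_0 = 25475.
x_1 = 25475^2 mod 27161 = 17852.
x_2 = 17852^2 mod 27161 = 13891.

13891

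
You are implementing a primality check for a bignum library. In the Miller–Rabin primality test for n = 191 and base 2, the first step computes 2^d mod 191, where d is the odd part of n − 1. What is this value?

1

n − 1 = 190 = 2^1 · 95, so s = 1 and d = 95.
Repeated squaring mod 191: 2^1 ≡ 2, 2^2 ≡ 4, 2^4 ≡ 16, 2^8 ≡ 65, 2^16 ≡ 23, 2^32 ≡ 147, 2^64 ≡ 26.
95 = 64 + 16 + 8 + 4 + 2 + 1, so 2^95 ≡ 26·23·65·16·4·2 ≡ 1 (mod 191).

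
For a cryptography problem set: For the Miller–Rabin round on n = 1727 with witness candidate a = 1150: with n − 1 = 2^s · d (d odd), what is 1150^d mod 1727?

n − 1 = 1726 = 2^1 · 863, so s = 1 and d = 863.
1150^863 mod 1727 = 1580.

1580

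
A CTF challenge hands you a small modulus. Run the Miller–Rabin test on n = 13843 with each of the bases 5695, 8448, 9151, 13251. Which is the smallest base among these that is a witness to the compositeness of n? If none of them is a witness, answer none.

8448

n − 1 = 13842 = 2^1 · 6921, so s = 1 and d = 6921.
Base 5695: x_0 = 5695^6921 mod 13843 = 1. x_0 = 1, so 5695 is not a witness.
Base 8448: x_0 = 8448^6921 mod 13843 = 9080. x_0 ∉ {1, 13842} and s = 1, so 8448 is a Miller–Rabin witness and 13843 is composite.
Base 9151: x_0 = 9151^6921 mod 13843 = 8112. x_0 ∉ {1, 13842} and s = 1, so 9151 is a Miller–Rabin witness and 13843 is composite.
Base 13251: x_0 = 13251^6921 mod 13843 = 10096. x_0 ∉ {1, 13842} and s = 1, so 13251 is a Miller–Rabin witness and 13843 is composite.
The smallest witness among the given bases is 8448.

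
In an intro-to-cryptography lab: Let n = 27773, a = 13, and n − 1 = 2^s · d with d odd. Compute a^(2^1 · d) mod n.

27772

n − 1 = 27772 = 2^2 · 6943, so s = 2 and d = 6943.
x_0 = 13^6943 mod 27773 = 27246.
x_1 = 27246^2 mod 27773 = 27772.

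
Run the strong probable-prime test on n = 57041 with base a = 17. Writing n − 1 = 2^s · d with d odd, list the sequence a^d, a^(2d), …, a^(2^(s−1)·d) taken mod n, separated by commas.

n − 1 = 57040 = 2^4 · 3565, so s = 4 and d = 3565.
x_0 = 17^3565 mod 57041 = 1009.
x_1 = 1009^2 mod 57041 = 48384.
x_2 = 48384^2 mod 57041 = 48816.
x_3 = 48816^2 mod 57041 = 57040.

1009, 48384, 48816, 57040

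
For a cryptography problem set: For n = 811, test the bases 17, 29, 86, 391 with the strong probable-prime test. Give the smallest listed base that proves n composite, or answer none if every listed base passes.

none

n − 1 = 810 = 2^1 · 405, so s = 1 and d = 405.
Base 17: x_0 = 17^405 mod 811 = 810. x_0 = 810 ≡ −1, so 17 is not a witness.
Base 29: x_0 = 29^405 mod 811 = 1. x_0 = 1, so 29 is not a witness.
Base 86: x_0 = 86^405 mod 811 = 810. x_0 = 810 ≡ −1, so 86 is not a witness.
Base 391: x_0 = 391^405 mod 811 = 1. x_0 = 1, so 391 is not a witness.
No listed base is a witness for 811.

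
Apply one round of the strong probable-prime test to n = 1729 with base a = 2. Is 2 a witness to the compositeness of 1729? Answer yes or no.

n − 1 = 1728 = 2^6 · 27, so s = 6 and d = 27.
x_0 = 2^27 mod 1729 = 645.
x_0 is neither 1 nor 1728, so continue squaring.
x_1 = 645^2 mod 1729 = 1065.
x_2 = 1065^2 mod 1729 = 1.
x_2 = 1 but x_1 ≠ ±1, a nontrivial square root of 1 — 2 is a witness and 1729 is composite.

yes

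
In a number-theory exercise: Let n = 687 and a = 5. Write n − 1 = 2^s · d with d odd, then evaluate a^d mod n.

n − 1 = 686 = 2^1 · 343, so s = 1 and d = 343.
5^343 mod 687 = 5.

5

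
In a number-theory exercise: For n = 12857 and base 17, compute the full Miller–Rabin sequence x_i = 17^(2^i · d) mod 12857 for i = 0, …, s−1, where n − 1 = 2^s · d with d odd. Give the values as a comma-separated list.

11333, 8316, 10910

n − 1 = 12856 = 2^3 · 1607, so s = 3 and d = 1607.
x_0 = 17^1607 mod 12857 = 11333.
x_1 = 11333^2 mod 12857 = 8316.
x_2 = 8316^2 mod 12857 = 10910.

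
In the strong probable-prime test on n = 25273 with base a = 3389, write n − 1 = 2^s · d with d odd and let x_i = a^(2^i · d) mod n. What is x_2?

n − 1 = 25272 = 2^3 · 3159, so s = 3 and d = 3159.
x_0 = 3389^3159 mod 25273 = 8894.
x_1 = 8894^2 mod 25273 = 24019.
x_2 = 24019^2 mod 25273 = 5590.

5590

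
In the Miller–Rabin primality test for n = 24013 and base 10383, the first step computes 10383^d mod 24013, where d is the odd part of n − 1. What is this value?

n − 1 = 24012 = 2^2 · 6003, so s = 2 and d = 6003.
10383^6003 mod 24013 = 5840.

5840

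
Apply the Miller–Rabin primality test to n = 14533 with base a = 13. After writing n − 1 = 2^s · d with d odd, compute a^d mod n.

n − 1 = 14532 = 2^2 · 3633, so s = 2 and d = 3633.
13^3633 mod 14533 = 1.

1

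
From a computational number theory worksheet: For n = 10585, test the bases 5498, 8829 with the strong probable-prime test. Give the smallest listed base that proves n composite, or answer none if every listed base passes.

n − 1 = 10584 = 2^3 · 1323, so s = 3 and d = 1323.
Base 5498: x_0 = 5498^1323 mod 10585 = 8422. x_0 is neither 1 nor 10584, so continue squaring. x_1 = 8422^2 mod 10585 = 10584. x_1 ≡ −1, so 5498 is not a witness.
Base 8829: x_0 = 8829^1323 mod 10585 = 10584. x_0 = 10584 ≡ −1, so 8829 is not a witness.
No listed base is a witness for 10585.

none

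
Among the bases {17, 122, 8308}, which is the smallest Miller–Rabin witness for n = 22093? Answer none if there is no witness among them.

n − 1 = 22092 = 2^2 · 5523, so s = 2 and d = 5523.
Base 17: x_0 = 17^5523 mod 22093 = 3006. x_0 is neither 1 nor 22092, so continue squaring. x_1 = 3006^2 mod 22093 = 22092. x_1 ≡ −1, so 17 is not a witness.
Base 122: x_0 = 122^5523 mod 22093 = 1. x_0 = 1, so 122 is not a witness.
Base 8308: x_0 = 8308^5523 mod 22093 = 22092. x_0 = 22092 ≡ −1, so 8308 is not a witness.
No listed base is a witness for 22093.

none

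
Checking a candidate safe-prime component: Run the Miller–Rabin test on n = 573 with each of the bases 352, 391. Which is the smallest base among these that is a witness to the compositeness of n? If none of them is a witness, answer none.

352

n − 1 = 572 = 2^2 · 143, so s = 2 and d = 143.
Base 352: x_0 = 352^143 mod 573 = 139. x_0 is neither 1 nor 572, so continue squaring. x_1 = 139^2 mod 573 = 412. Reached i = s−1 = 1 without hitting −1: 352 is a Miller–Rabin witness and 573 is composite.
Base 391: x_0 = 391^143 mod 573 = 385. x_0 is neither 1 nor 572, so continue squaring. x_1 = 385^2 mod 573 = 391. Reached i = s−1 = 1 without hitting −1: 391 is a Miller–Rabin witness and 573 is composite.
The smallest witness among the given bases is 352.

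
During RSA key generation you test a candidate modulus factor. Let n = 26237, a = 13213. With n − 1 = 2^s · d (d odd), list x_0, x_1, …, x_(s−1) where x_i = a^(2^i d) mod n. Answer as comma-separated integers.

26236, 1

n − 1 = 26236 = 2^2 · 6559, so s = 2 and d = 6559.
x_0 = 13213^6559 mod 26237 = 26236.
x_1 = 26236^2 mod 26237 = 1.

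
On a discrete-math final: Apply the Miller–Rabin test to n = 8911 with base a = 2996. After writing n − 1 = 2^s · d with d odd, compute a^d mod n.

7637

n − 1 = 8910 = 2^1 · 4455, so s = 1 and d = 4455.
2996^4455 mod 8911 = 7637.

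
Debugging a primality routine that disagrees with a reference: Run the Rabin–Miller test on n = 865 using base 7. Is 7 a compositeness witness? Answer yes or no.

n − 1 = 864 = 2^5 · 27, so s = 5 and d = 27.
x_0 = 7^27 mod 865 = 558.
x_0 is neither 1 nor 864, so continue squaring.
x_1 = 558^2 mod 865 = 829.
x_2 = 829^2 mod 865 = 431.
x_3 = 431^2 mod 865 = 651.
x_4 = 651^2 mod 865 = 816.
Reached i = s−1 = 4 without hitting −1: 7 is a Miller–Rabin witness and 865 is composite.

yes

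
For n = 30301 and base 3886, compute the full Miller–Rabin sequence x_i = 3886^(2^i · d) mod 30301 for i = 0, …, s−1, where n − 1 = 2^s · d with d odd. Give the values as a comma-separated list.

n − 1 = 30300 = 2^2 · 7575, so s = 2 and d = 7575.
x_0 = 3886^7575 mod 30301 = 2256.
x_1 = 2256^2 mod 30301 = 29269.

2256, 29269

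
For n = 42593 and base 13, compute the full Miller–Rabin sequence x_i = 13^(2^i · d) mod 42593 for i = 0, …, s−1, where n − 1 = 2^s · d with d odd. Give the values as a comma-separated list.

n − 1 = 42592 = 2^5 · 1331, so s = 5 and d = 1331.
x_0 = 13^1331 mod 42593 = 7462.
x_1 = 7462^2 mod 42593 = 12393.
x_2 = 12393^2 mod 42593 = 38684.
x_3 = 38684^2 mod 42593 = 31987.
x_4 = 31987^2 mod 42593 = 41716.

7462, 12393, 38684, 31987, 41716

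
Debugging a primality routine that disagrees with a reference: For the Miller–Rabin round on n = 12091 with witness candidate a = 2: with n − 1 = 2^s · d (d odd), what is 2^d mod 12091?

8461

n − 1 = 12090 = 2^1 · 6045, so s = 1 and d = 6045.
2^6045 mod 12091 = 8461.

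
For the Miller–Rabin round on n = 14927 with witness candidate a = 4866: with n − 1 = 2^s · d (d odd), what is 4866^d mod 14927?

7456

n − 1 = 14926 = 2^1 · 7463, so s = 1 and d = 7463.
4866^7463 mod 14927 = 7456.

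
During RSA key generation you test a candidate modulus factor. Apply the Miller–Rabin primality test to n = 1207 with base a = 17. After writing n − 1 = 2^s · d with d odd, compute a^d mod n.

n − 1 = 1206 = 2^1 · 603, so s = 1 and d = 603.
Repeated squaring mod 1207: 17^1 ≡ 17, 17^2 ≡ 289, 17^4 ≡ 238, 17^8 ≡ 1122, 17^16 ≡ 1190, 17^32 ≡ 289, 17^64 ≡ 238, 17^128 ≡ 1122, 17^256 ≡ 1190, 17^512 ≡ 289.
603 = 512 + 64 + 16 + 8 + 2 + 1, so 17^603 ≡ 289·238·1190·1122·289·17 ≡ 85 (mod 1207).

85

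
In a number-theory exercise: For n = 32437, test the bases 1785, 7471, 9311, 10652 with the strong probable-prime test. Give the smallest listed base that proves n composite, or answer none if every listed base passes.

1785

n − 1 = 32436 = 2^2 · 8109, so s = 2 and d = 8109.
Base 1785: x_0 = 1785^8109 mod 32437 = 18966. x_0 is neither 1 nor 32436, so continue squaring. x_1 = 18966^2 mod 32437 = 15263. Reached i = s−1 = 1 without hitting −1: 1785 is a Miller–Rabin witness and 32437 is composite.
Base 7471: x_0 = 7471^8109 mod 32437 = 28792. x_0 is neither 1 nor 32436, so continue squaring. x_1 = 28792^2 mod 32437 = 19292. Reached i = s−1 = 1 without hitting −1: 7471 is a Miller–Rabin witness and 32437 is composite.
Base 9311: x_0 = 9311^8109 mod 32437 = 6272. x_0 is neither 1 nor 32436, so continue squaring. x_1 = 6272^2 mod 32437 = 24340. Reached i = s−1 = 1 without hitting −1: 9311 is a Miller–Rabin witness and 32437 is composite.
Base 10652: x_0 = 10652^8109 mod 32437 = 28991. x_0 is neither 1 nor 32436, so continue squaring. x_1 = 28991^2 mod 32437 = 2974. Reached i = s−1 = 1 without hitting −1: 10652 is a Miller–Rabin witness and 32437 is composite.
The smallest witness among the given bases is 1785.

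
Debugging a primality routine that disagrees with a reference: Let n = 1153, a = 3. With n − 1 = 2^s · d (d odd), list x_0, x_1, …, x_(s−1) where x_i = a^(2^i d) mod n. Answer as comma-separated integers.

n − 1 = 1152 = 2^7 · 9, so s = 7 and d = 9.
x_0 = 3^9 mod 1153 = 82.
x_1 = 82^2 mod 1153 = 959.
x_2 = 959^2 mod 1153 = 740.
x_3 = 740^2 mod 1153 = 1078.
x_4 = 1078^2 mod 1153 = 1013.
x_5 = 1013^2 mod 1153 = 1152.
x_6 = 1152^2 mod 1153 = 1.

82, 959, 740, 1078, 1013, 1152, 1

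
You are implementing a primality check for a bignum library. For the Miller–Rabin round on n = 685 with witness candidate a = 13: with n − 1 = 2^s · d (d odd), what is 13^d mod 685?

67

n − 1 = 684 = 2^2 · 171, so s = 2 and d = 171.
13^171 mod 685 = 67.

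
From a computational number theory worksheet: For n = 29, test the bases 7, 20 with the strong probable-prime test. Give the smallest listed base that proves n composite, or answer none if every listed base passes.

none

n − 1 = 28 = 2^2 · 7, so s = 2 and d = 7.
Base 7: x_0 = 7^7 mod 29 = 1. x_0 = 1, so 7 is not a witness.
Base 20: x_0 = 20^7 mod 29 = 1. x_0 = 1, so 20 is not a witness.
No listed base is a witness for 29.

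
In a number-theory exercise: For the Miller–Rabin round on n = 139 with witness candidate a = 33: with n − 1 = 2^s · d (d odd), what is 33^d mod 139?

n − 1 = 138 = 2^1 · 69, so s = 1 and d = 69.
Repeated squaring mod 139: 33^1 ≡ 33, 33^2 ≡ 116, 33^4 ≡ 112, 33^8 ≡ 34, 33^16 ≡ 44, 33^32 ≡ 129, 33^64 ≡ 100.
69 = 64 + 4 + 1, so 33^69 ≡ 100·112·33 ≡ 138 (mod 139).

138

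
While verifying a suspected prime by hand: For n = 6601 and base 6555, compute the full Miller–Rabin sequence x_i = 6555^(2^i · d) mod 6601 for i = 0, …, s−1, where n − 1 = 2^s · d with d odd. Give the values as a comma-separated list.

n − 1 = 6600 = 2^3 · 825, so s = 3 and d = 825.
x_0 = 6555^825 mod 6601 = 4255.
x_1 = 4255^2 mod 6601 = 5083.
x_2 = 5083^2 mod 6601 = 575.

4255, 5083, 575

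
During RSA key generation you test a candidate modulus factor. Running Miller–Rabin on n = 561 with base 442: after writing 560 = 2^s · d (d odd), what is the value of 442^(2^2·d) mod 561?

34

n − 1 = 560 = 2^4 · 35, so s = 4 and d = 35.
By repeated squaring, 442^35 ≡ 340 (mod 561).
x_0 = 340.
x_1 = 340^2 mod 561 = 34.
x_2 = 34^2 mod 561 = 34.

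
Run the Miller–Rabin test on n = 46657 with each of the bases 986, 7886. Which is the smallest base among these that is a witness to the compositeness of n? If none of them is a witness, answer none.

n − 1 = 46656 = 2^6 · 729, so s = 6 and d = 729.
Base 986: x_0 = 986^729 mod 46657 = 5507. x_0 is neither 1 nor 46656, so continue squaring. x_1 = 5507^2 mod 46657 = 46656. x_1 ≡ −1, so 986 is not a witness.
Base 7886: x_0 = 7886^729 mod 46657 = 28829. x_0 is neither 1 nor 46656, so continue squaring. x_1 = 28829^2 mod 46657 = 10100. x_2 = 10100^2 mod 46657 = 17798. x_3 = 17798^2 mod 46657 = 14431. x_4 = 14431^2 mod 46657 = 23570. x_5 = 23570^2 mod 46657 = 1. x_5 = 1 but x_4 ≠ ±1, a nontrivial square root of 1 — 7886 is a witness and 46657 is composite.
The smallest witness among the given bases is 7886.

7886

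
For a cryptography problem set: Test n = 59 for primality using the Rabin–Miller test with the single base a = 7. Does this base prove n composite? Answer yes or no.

n − 1 = 58 = 2^1 · 29, so s = 1 and d = 29.
x_0 = 7^29 mod 59 = 1.
x_0 = 1, so 7 is not a witness.

no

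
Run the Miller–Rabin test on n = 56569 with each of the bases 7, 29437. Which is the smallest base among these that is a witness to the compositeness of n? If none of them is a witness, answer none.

none

n − 1 = 56568 = 2^3 · 7071, so s = 3 and d = 7071.
Base 7: x_0 = 7^7071 mod 56569 = 19811. x_0 is neither 1 nor 56568, so continue squaring. x_1 = 19811^2 mod 56569 = 56568. x_1 ≡ −1, so 7 is not a witness.
Base 29437: x_0 = 29437^7071 mod 56569 = 9453. x_0 is neither 1 nor 56568, so continue squaring. x_1 = 9453^2 mod 56569 = 36758. x_2 = 36758^2 mod 56569 = 56568. x_2 ≡ −1, so 29437 is not a witness.
No listed base is a witness for 56569.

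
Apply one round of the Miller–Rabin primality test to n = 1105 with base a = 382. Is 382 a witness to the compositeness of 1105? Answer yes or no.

yes

n − 1 = 1104 = 2^4 · 69, so s = 4 and d = 69.
x_0 = 382^69 mod 1105 = 1097.
x_0 is neither 1 nor 1104, so continue squaring.
x_1 = 1097^2 mod 1105 = 64.
x_2 = 64^2 mod 1105 = 781.
x_3 = 781^2 mod 1105 = 1.
x_3 = 1 but x_2 ≠ ±1, a nontrivial square root of 1 — 382 is a witness and 1105 is composite.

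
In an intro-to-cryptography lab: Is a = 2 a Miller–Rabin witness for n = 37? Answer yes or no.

no

n − 1 = 36 = 2^2 · 9, so s = 2 and d = 9.
x_0 = 2^9 mod 37 = 31.
x_0 is neither 1 nor 36, so continue squaring.
x_1 = 31^2 mod 37 = 36.
x_1 ≡ −1, so 2 is not a witness.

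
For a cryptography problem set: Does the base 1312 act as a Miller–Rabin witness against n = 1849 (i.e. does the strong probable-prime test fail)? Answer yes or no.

n − 1 = 1848 = 2^3 · 231, so s = 3 and d = 231.
Repeated squaring mod 1849: 1312^1 ≡ 1312, 1312^2 ≡ 1774, 1312^4 ≡ 78, 1312^8 ≡ 537, 1312^16 ≡ 1774, 1312^32 ≡ 78, 1312^64 ≡ 537, 1312^128 ≡ 1774.
231 = 128 + 64 + 32 + 4 + 2 + 1, so 1312^231 ≡ 1774·537·78·78·1774·1312 ≡ 1848 (mod 1849).
x_0 = 1312^231 mod 1849 = 1848.
x_0 = 1848 ≡ −1, so 1312 is not a witness.

no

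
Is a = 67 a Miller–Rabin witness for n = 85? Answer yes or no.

n − 1 = 84 = 2^2 · 21, so s = 2 and d = 21.
x_0 = 67^21 mod 85 = 67.
x_0 is neither 1 nor 84, so continue squaring.
x_1 = 67^2 mod 85 = 69.
Reached i = s−1 = 1 without hitting −1: 67 is a Miller–Rabin witness and 85 is composite.

yes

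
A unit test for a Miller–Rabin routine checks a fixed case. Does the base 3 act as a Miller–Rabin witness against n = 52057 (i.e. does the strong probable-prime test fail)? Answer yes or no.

n − 1 = 52056 = 2^3 · 6507, so s = 3 and d = 6507.
x_0 = 3^6507 mod 52057 = 15451.
x_0 is neither 1 nor 52056, so continue squaring.
x_1 = 15451^2 mod 52057 = 52056.
x_1 ≡ −1, so 3 is not a witness.

no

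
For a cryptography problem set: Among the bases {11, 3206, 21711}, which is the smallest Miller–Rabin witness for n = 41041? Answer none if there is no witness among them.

11

n − 1 = 41040 = 2^4 · 2565, so s = 4 and d = 2565.
Base 11: x_0 = 11^2565 mod 41041 = 4103. x_0 is neither 1 nor 41040, so continue squaring. x_1 = 4103^2 mod 41041 = 7799. x_2 = 7799^2 mod 41041 = 1639. x_3 = 1639^2 mod 41041 = 18656. Reached i = s−1 = 3 without hitting −1: 11 is a Miller–Rabin witness and 41041 is composite.
Base 3206: x_0 = 3206^2565 mod 41041 = 24773. x_0 is neither 1 nor 41040, so continue squaring. x_1 = 24773^2 mod 41041 = 15456. x_2 = 15456^2 mod 41041 = 29316. x_3 = 29316^2 mod 41041 = 29316. Reached i = s−1 = 3 without hitting −1: 3206 is a Miller–Rabin witness and 41041 is composite.
Base 21711: x_0 = 21711^2565 mod 41041 = 4278. x_0 is neither 1 nor 41040, so continue squaring. x_1 = 4278^2 mod 41041 = 38039. x_2 = 38039^2 mod 41041 = 24025. x_3 = 24025^2 mod 41041 = 1. x_3 = 1 but x_2 ≠ ±1, a nontrivial square root of 1 — 21711 is a witness and 41041 is composite.
The smallest witness among the given bases is 11.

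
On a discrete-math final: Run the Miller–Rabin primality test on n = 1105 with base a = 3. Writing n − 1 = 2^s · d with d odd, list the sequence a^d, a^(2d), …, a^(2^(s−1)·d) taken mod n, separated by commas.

1093, 144, 846, 781

n − 1 = 1104 = 2^4 · 69, so s = 4 and d = 69.
x_0 = 3^69 mod 1105 = 1093.
x_1 = 1093^2 mod 1105 = 144.
x_2 = 144^2 mod 1105 = 846.
x_3 = 846^2 mod 1105 = 781.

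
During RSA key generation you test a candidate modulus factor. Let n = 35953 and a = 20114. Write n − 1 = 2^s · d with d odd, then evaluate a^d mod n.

n − 1 = 35952 = 2^4 · 2247, so s = 4 and d = 2247.
Repeated squaring mod 35953: 20114^1 ≡ 20114, 20114^2 ≡ 29840, 20114^4 ≡ 13602, 20114^8 ≡ 266, 20114^16 ≡ 34803, 20114^32 ≡ 28192, 20114^64 ≡ 11846, 20114^128 ≡ 3157, 20114^256 ≡ 7668, 20114^512 ≡ 15069, 20114^1024 ≡ 31566, 20114^2048 ≡ 10914.
2247 = 2048 + 128 + 64 + 4 + 2 + 1, so 20114^2247 ≡ 10914·3157·11846·13602·29840·20114 ≡ 17963 (mod 35953).

17963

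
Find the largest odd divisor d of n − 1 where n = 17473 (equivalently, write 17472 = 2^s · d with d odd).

Halving: 17472 → 8736 → 4368 → 2184 → 1092 → 546 → 273; 273 is odd.
So 17472 = 2^6 · 273.

273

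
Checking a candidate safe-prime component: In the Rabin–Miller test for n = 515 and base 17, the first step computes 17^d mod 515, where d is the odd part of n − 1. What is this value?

n − 1 = 514 = 2^1 · 257, so s = 1 and d = 257.
17^257 mod 515 = 392.

392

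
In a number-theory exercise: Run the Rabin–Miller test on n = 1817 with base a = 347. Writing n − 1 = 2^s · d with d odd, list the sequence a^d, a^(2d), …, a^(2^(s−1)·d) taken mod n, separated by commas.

1071, 514, 731

n − 1 = 1816 = 2^3 · 227, so s = 3 and d = 227.
x_0 = 347^227 mod 1817 = 1071.
x_1 = 1071^2 mod 1817 = 514.
x_2 = 514^2 mod 1817 = 731.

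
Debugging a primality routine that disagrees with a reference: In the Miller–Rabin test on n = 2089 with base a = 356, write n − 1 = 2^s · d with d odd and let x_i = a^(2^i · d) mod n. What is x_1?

n − 1 = 2088 = 2^3 · 261, so s = 3 and d = 261.
x_0 = 356^261 mod 2089 = 1300.
x_1 = 1300^2 mod 2089 = 2088.

2088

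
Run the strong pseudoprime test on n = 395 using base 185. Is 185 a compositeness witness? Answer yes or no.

n − 1 = 394 = 2^1 · 197, so s = 1 and d = 197.
Repeated squaring mod 395: 185^1 ≡ 185, 185^2 ≡ 255, 185^4 ≡ 245, 185^8 ≡ 380, 185^16 ≡ 225, 185^32 ≡ 65, 185^64 ≡ 275, 185^128 ≡ 180.
197 = 128 + 64 + 4 + 1, so 185^197 ≡ 180·275·245·185 ≡ 140 (mod 395).
x_0 = 185^197 mod 395 = 140.
x_0 ∉ {1, 394} and s = 1, so 185 is a Miller–Rabin witness and 395 is composite.

yes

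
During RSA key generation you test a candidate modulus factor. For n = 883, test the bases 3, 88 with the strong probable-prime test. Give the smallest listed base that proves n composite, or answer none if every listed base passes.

none

n − 1 = 882 = 2^1 · 441, so s = 1 and d = 441.
Base 3: x_0 = 3^441 mod 883 = 882. x_0 = 882 ≡ −1, so 3 is not a witness.
Base 88: x_0 = 88^441 mod 883 = 1. x_0 = 1, so 88 is not a witness.
No listed base is a witness for 883.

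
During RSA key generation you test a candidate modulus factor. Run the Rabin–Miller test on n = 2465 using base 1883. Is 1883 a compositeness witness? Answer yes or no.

no

n − 1 = 2464 = 2^5 · 77, so s = 5 and d = 77.
x_0 = 1883^77 mod 2465 = 1288.
x_0 is neither 1 nor 2464, so continue squaring.
x_1 = 1288^2 mod 2465 = 2464.
x_1 ≡ −1, so 1883 is not a witness.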